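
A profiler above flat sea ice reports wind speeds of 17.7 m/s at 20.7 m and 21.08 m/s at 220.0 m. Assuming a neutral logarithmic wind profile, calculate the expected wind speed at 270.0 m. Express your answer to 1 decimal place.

21.4 m/s

Log law: V ∝ ln(z/z₀). From the pair, with r = V₁/V₂ = 0.83966,
ln z₀ = (ln z₁ − r·ln z₂)/(1 − r) = (3.0301 − 0.83966×5.3936)/0.16034 = -9.3467 → z₀ = 0.00008725 m
V₃ = V₁ · ln(z₃/z₀)/ln(z₁/z₀) = 17.7 × 14.9452/12.3769 = 21.3729 m/s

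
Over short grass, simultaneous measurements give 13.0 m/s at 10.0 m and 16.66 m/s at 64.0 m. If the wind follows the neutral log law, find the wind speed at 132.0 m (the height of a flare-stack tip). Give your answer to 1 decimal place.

18.1 m/s

Log law: V ∝ ln(z/z₀). From the pair, with r = V₁/V₂ = 0.78031,
ln z₀ = (ln z₁ − r·ln z₂)/(1 − r) = (2.3026 − 0.78031×4.1589)/0.21969 = -4.2908 → z₀ = 0.01369 m
V₃ = V₁ · ln(z₃/z₀)/ln(z₁/z₀) = 13.0 × 9.1736/6.5934 = 18.0873 m/s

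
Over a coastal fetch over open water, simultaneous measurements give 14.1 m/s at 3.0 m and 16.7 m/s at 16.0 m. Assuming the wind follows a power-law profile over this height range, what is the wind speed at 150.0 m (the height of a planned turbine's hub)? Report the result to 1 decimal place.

20.9 m/s

First find α: α = ln(V₂/V₁)/ln(z₂/z₁) = ln(16.7/14.1)/ln(16.0/3.0) = 0.16923/1.67398 = 0.1011
Extrapolate from 16.0 m to 150.0 m: V₃ = 16.7 × (150.0/16.0)^0.1011 = 16.7 × 1.2539 = 20.9402 m/s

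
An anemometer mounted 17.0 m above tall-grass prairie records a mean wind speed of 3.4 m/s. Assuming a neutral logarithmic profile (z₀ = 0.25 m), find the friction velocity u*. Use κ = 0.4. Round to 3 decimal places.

Log law: V(z) = (u*/κ) · ln(z/z₀) ⇒ u* = κ · V / ln(z/z₀)
u* = 0.4 × 3.4 / ln(17.0/0.25) = 0.4 × 3.4 / 4.2195
   = 1.3600 / 4.2195 = 0.3223 m/s

u* ≈ 0.322 m/s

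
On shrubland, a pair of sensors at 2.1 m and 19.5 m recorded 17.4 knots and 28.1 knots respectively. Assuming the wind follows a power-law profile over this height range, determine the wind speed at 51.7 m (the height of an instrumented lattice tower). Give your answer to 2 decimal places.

First find α: α = ln(V₂/V₁)/ln(z₂/z₁) = ln(28.1/17.4)/ln(19.5/2.1) = 0.47930/2.22848 = 0.2151
Extrapolate from 19.5 m to 51.7 m: V₃ = 28.1 × (51.7/19.5)^0.2151 = 28.1 × 1.2333 = 34.6564 knots

34.66 knots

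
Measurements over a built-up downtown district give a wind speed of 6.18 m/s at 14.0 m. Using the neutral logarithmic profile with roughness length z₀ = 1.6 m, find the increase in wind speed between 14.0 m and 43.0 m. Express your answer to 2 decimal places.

3.20 m/s

Log law: V₂ = V₁ · ln(z₂/z₀)/ln(z₁/z₀) = 6.18 × 3.2912/2.1691 = 9.3772 m/s
ΔV = 9.3772 − 6.18 = 3.1972 m/s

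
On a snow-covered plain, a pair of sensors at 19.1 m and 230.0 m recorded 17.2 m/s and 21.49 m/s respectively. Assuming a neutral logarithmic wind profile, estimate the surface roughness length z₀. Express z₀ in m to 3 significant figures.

Log law: V(z) ∝ ln(z/z₀). With r = V₁/V₂ = 17.2/21.49 = 0.80037,
r · ln(z₂/z₀) = ln(z₁/z₀) ⇒ ln z₀ = (ln z₁ − r·ln z₂)/(1 − r)
ln z₀ = (2.94969 − 0.80037×5.43808) / 0.19963 = -7.0271
z₀ = exp(-7.0271) = 0.0008875 m

z₀ ≈ 0.000888 m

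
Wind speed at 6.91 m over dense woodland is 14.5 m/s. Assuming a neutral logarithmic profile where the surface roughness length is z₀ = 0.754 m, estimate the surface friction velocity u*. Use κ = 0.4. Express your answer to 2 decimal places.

u* ≈ 2.62 m/s

Log law: V(z) = (u*/κ) · ln(z/z₀) ⇒ u* = κ · V / ln(z/z₀)
u* = 0.4 × 14.5 / ln(6.91/0.754) = 0.4 × 14.5 / 2.2153
   = 5.8000 / 2.2153 = 2.6181 m/s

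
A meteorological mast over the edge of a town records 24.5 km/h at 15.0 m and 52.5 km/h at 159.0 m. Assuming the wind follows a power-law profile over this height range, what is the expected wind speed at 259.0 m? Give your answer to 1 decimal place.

First find α: α = ln(V₂/V₁)/ln(z₂/z₁) = ln(52.5/24.5)/ln(159.0/15.0) = 0.76214/2.36085 = 0.3228
Extrapolate from 159.0 m to 259.0 m: V₃ = 52.5 × (259.0/159.0)^0.3228 = 52.5 × 1.1706 = 61.4563 km/h

61.5 km/h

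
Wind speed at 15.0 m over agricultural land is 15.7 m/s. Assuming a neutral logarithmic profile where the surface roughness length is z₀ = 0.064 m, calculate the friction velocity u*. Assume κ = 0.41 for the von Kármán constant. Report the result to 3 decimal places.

u* ≈ 1.180 m/s

Log law: V(z) = (u*/κ) · ln(z/z₀) ⇒ u* = κ · V / ln(z/z₀)
u* = 0.41 × 15.7 / ln(15.0/0.064) = 0.41 × 15.7 / 5.4569
   = 6.4370 / 5.4569 = 1.1796 m/s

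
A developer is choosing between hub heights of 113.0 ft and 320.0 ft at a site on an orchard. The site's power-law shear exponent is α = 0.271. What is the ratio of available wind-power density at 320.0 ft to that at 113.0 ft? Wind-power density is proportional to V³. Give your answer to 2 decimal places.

2.33

Speed ratio: V_B/V_A = (z_B/z_A)^α = (320.0/113.0)^0.271 = (2.8319)^0.271 = 1.32590
Power-density ratio: P_B/P_A = (V_B/V_A)³ = (1.32590)³ = 2.33096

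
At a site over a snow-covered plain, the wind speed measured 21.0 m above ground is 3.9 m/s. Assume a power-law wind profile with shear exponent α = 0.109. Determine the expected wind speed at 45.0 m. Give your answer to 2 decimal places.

Power-law profile: V₂ = V₁ · (z₂/z₁)^α
V₂ = 3.9 × (45.0/21.0)^0.109 = 3.9 × (2.1429)^0.109
    = 3.9 × 1.0866 = 4.2378 m/s

4.24 m/s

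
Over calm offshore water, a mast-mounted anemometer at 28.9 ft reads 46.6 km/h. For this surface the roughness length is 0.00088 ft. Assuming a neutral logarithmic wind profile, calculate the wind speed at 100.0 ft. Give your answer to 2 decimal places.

52.16 km/h

Log law: V(z) ∝ ln(z/z₀), so V₂/V₁ = ln(z₂/z₀) / ln(z₁/z₀).
ln(100.0/0.00088) = 11.6408, ln(28.9/0.00088) = 10.3994
V₂ = 46.6 × 11.6408/10.3994 = 46.6 × 1.1194 = 52.1624 km/h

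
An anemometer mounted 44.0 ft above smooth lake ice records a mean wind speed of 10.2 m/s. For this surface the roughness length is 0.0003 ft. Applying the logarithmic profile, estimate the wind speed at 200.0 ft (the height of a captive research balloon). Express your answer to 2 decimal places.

Log law: V(z) ∝ ln(z/z₀), so V₂/V₁ = ln(z₂/z₀) / ln(z₁/z₀).
ln(200.0/0.0003) = 13.4100, ln(44.0/0.0003) = 11.8959
V₂ = 10.2 × 13.4100/11.8959 = 10.2 × 1.1273 = 11.4983 m/s

11.50 m/s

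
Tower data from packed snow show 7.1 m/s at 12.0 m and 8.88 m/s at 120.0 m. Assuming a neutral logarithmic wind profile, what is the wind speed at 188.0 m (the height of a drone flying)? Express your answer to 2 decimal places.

9.23 m/s

Log law: V ∝ ln(z/z₀). From the pair, with r = V₁/V₂ = 0.79955,
ln z₀ = (ln z₁ − r·ln z₂)/(1 − r) = (2.4849 − 0.79955×4.7875)/0.20045 = -6.6996 → z₀ = 0.001231 m
V₃ = V₁ · ln(z₃/z₀)/ln(z₁/z₀) = 7.1 × 11.9360/9.1845 = 9.2271 m/s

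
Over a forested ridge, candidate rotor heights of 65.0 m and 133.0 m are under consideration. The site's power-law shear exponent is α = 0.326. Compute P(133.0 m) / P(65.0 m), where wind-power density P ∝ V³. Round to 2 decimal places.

2.01

Speed ratio: V_B/V_A = (z_B/z_A)^α = (133.0/65.0)^0.326 = (2.0462)^0.326 = 1.26289
Power-density ratio: P_B/P_A = (V_B/V_A)³ = (1.26289)³ = 2.01418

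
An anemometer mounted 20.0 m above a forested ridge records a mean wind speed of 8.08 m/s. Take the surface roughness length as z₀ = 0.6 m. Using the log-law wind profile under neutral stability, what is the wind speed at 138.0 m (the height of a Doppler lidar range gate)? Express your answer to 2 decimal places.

Log law: V(z) ∝ ln(z/z₀), so V₂/V₁ = ln(z₂/z₀) / ln(z₁/z₀).
ln(138.0/0.6) = 5.4381, ln(20.0/0.6) = 3.5066
V₂ = 8.08 × 5.4381/3.5066 = 8.08 × 1.5508 = 12.5307 m/s

12.53 m/s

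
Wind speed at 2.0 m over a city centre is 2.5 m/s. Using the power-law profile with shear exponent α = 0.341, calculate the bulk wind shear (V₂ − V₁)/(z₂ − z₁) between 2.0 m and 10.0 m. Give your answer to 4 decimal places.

0.2285 m/s/m

Power law: V₂ = V₁ · (z₂/z₁)^α = 2.5 × (5.0000)^0.341 = 4.3280 m/s
ΔV/Δz = (4.3280 − 2.5)/(10.0 − 2.0) = 1.8280/8.0000 = 0.22850 m/s/m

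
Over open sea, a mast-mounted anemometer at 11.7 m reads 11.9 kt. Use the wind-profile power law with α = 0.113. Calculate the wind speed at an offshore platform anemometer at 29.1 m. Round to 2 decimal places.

Power-law profile: V₂ = V₁ · (z₂/z₁)^α
V₂ = 11.9 × (29.1/11.7)^0.113 = 11.9 × (2.4872)^0.113
    = 11.9 × 1.1084 = 13.1905 kt

13.19 kt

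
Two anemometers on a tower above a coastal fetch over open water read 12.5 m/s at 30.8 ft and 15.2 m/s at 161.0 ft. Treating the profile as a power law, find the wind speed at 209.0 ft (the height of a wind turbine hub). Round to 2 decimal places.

15.68 m/s

First find α: α = ln(V₂/V₁)/ln(z₂/z₁) = ln(15.2/12.5)/ln(161.0/30.8) = 0.19557/1.65389 = 0.1182
Extrapolate from 161.0 ft to 209.0 ft: V₃ = 15.2 × (209.0/161.0)^0.1182 = 15.2 × 1.0313 = 15.6763 m/s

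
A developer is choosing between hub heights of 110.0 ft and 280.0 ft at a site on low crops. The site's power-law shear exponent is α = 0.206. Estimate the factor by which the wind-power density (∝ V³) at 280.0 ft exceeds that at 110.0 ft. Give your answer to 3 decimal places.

1.781

Speed ratio: V_B/V_A = (z_B/z_A)^α = (280.0/110.0)^0.206 = (2.5455)^0.206 = 1.21224
Power-density ratio: P_B/P_A = (V_B/V_A)³ = (1.21224)³ = 1.78141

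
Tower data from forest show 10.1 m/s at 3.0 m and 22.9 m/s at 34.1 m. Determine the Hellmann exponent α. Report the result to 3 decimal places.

Power law: V₂/V₁ = (z₂/z₁)^α ⇒ α = ln(V₂/V₁) / ln(z₂/z₁)
α = ln(22.9/10.1) / ln(34.1/3.0) = ln(2.2673) / ln(11.3667)
  = 0.81860 / 2.43069 = 0.33678

α ≈ 0.337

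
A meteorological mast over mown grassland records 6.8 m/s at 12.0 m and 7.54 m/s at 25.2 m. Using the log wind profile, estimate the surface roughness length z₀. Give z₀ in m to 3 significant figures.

Log law: V(z) ∝ ln(z/z₀). With r = V₁/V₂ = 6.8/7.54 = 0.90186,
r · ln(z₂/z₀) = ln(z₁/z₀) ⇒ ln z₀ = (ln z₁ − r·ln z₂)/(1 − r)
ln z₀ = (2.48491 − 0.90186×3.22684) / 0.09814 = -4.3329
z₀ = exp(-4.3329) = 0.01313 m

z₀ ≈ 0.0131 m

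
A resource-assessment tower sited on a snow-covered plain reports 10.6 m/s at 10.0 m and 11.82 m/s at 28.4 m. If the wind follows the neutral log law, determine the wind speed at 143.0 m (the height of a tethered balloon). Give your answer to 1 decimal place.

Log law: V ∝ ln(z/z₀). From the pair, with r = V₁/V₂ = 0.89679,
ln z₀ = (ln z₁ − r·ln z₂)/(1 − r) = (2.3026 − 0.89679×3.3464)/0.10321 = -6.7665 → z₀ = 0.001152 m
V₃ = V₁ · ln(z₃/z₀)/ln(z₁/z₀) = 10.6 × 11.7294/9.0691 = 13.7093 m/s

13.7 m/s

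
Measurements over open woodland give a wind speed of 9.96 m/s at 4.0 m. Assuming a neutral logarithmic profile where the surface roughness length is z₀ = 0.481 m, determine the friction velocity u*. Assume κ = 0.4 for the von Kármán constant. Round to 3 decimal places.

u* ≈ 1.881 m/s

Log law: V(z) = (u*/κ) · ln(z/z₀) ⇒ u* = κ · V / ln(z/z₀)
u* = 0.4 × 9.96 / ln(4.0/0.481) = 0.4 × 9.96 / 2.1182
   = 3.9840 / 2.1182 = 1.8809 m/s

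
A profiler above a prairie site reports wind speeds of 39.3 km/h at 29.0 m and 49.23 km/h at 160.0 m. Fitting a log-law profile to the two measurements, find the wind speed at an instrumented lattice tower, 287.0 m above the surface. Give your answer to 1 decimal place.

Log law: V ∝ ln(z/z₀). From the pair, with r = V₁/V₂ = 0.79829,
ln z₀ = (ln z₁ − r·ln z₂)/(1 − r) = (3.3673 − 0.79829×5.0752)/0.20171 = -3.3920 → z₀ = 0.03364 m
V₃ = V₁ · ln(z₃/z₀)/ln(z₁/z₀) = 39.3 × 9.0515/6.7593 = 52.6273 km/h

52.6 km/h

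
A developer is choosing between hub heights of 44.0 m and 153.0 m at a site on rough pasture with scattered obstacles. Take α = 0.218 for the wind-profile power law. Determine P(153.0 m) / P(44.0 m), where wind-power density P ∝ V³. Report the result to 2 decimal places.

Speed ratio: V_B/V_A = (z_B/z_A)^α = (153.0/44.0)^0.218 = (3.4773)^0.218 = 1.31217
Power-density ratio: P_B/P_A = (V_B/V_A)³ = (1.31217)³ = 2.25928

2.26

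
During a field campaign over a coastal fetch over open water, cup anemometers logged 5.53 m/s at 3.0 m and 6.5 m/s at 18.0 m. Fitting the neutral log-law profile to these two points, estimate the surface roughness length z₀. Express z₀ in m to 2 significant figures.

Log law: V(z) ∝ ln(z/z₀). With r = V₁/V₂ = 5.53/6.5 = 0.85077,
r · ln(z₂/z₀) = ln(z₁/z₀) ⇒ ln z₀ = (ln z₁ − r·ln z₂)/(1 − r)
ln z₀ = (1.09861 − 0.85077×2.89037) / 0.14923 = -9.1163
z₀ = exp(-9.1163) = 0.0001099 m

z₀ ≈ 0.00011 m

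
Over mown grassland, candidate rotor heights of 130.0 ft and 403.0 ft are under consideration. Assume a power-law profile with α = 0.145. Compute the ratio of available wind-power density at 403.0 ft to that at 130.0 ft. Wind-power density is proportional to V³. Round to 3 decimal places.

1.636

Speed ratio: V_B/V_A = (z_B/z_A)^α = (403.0/130.0)^0.145 = (3.1000)^0.145 = 1.17828
Power-density ratio: P_B/P_A = (V_B/V_A)³ = (1.17828)³ = 1.63585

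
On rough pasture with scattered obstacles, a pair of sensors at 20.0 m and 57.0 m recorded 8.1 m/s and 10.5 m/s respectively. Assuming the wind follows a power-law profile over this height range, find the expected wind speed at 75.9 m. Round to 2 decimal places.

11.27 m/s

First find α: α = ln(V₂/V₁)/ln(z₂/z₁) = ln(10.5/8.1)/ln(57.0/20.0) = 0.25951/1.04732 = 0.2478
Extrapolate from 57.0 m to 75.9 m: V₃ = 10.5 × (75.9/57.0)^0.2478 = 10.5 × 1.0735 = 11.2721 m/s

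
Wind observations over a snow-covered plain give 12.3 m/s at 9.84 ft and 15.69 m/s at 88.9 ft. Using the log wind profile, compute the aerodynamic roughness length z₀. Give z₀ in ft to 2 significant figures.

z₀ ≈ 0.0033 ft

Log law: V(z) ∝ ln(z/z₀). With r = V₁/V₂ = 12.3/15.69 = 0.78394,
r · ln(z₂/z₀) = ln(z₁/z₀) ⇒ ln z₀ = (ln z₁ − r·ln z₂)/(1 − r)
ln z₀ = (2.28646 − 0.78394×4.48751) / 0.21606 = -5.6997
z₀ = exp(-5.6997) = 0.003347 ft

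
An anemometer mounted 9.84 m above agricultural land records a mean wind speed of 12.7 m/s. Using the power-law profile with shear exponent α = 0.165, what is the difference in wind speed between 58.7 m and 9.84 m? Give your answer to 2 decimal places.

4.35 m/s

Power law: V₂ = V₁ · (z₂/z₁)^α = 12.7 × (5.9654)^0.165 = 17.0524 m/s
ΔV = 17.0524 − 12.7 = 4.3524 m/s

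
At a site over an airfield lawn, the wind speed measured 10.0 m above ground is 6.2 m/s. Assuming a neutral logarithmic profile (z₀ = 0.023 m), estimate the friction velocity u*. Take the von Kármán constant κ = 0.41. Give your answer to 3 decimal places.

u* ≈ 0.418 m/s

Log law: V(z) = (u*/κ) · ln(z/z₀) ⇒ u* = κ · V / ln(z/z₀)
u* = 0.41 × 6.2 / ln(10.0/0.023) = 0.41 × 6.2 / 6.0748
   = 2.5420 / 6.0748 = 0.4184 m/s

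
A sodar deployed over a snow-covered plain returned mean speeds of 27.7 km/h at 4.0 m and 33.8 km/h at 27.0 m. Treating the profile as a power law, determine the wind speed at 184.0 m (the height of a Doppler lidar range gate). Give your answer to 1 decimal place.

41.3 km/h

First find α: α = ln(V₂/V₁)/ln(z₂/z₁) = ln(33.8/27.7)/ln(27.0/4.0) = 0.19903/1.90954 = 0.1042
Extrapolate from 27.0 m to 184.0 m: V₃ = 33.8 × (184.0/27.0)^0.1042 = 33.8 × 1.2214 = 41.2844 km/h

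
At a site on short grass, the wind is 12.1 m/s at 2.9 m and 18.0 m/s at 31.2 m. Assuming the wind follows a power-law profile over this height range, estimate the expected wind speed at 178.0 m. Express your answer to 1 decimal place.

First find α: α = ln(V₂/V₁)/ln(z₂/z₁) = ln(18.0/12.1)/ln(31.2/2.9) = 0.39717/2.37571 = 0.1672
Extrapolate from 31.2 m to 178.0 m: V₃ = 18.0 × (178.0/31.2)^0.1672 = 18.0 × 1.3379 = 24.0826 m/s

24.1 m/s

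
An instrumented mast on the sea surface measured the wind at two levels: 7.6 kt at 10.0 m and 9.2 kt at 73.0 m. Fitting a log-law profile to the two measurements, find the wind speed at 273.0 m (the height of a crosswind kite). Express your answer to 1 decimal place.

Log law: V ∝ ln(z/z₀). From the pair, with r = V₁/V₂ = 0.82609,
ln z₀ = (ln z₁ − r·ln z₂)/(1 − r) = (2.3026 − 0.82609×4.2905)/0.17391 = -7.1398 → z₀ = 0.0007929 m
V₃ = V₁ · ln(z₃/z₀)/ln(z₁/z₀) = 7.6 × 12.7493/9.4424 = 10.2616 kt

10.3 kt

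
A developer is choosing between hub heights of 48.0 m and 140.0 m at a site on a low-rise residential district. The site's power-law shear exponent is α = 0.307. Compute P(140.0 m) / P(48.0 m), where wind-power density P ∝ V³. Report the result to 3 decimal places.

2.680

Speed ratio: V_B/V_A = (z_B/z_A)^α = (140.0/48.0)^0.307 = (2.9167)^0.307 = 1.38906
Power-density ratio: P_B/P_A = (V_B/V_A)³ = (1.38906)³ = 2.68016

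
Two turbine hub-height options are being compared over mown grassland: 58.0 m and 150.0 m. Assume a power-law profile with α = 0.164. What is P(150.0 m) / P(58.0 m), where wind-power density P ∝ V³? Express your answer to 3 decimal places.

Speed ratio: V_B/V_A = (z_B/z_A)^α = (150.0/58.0)^0.164 = (2.5862)^0.164 = 1.16863
Power-density ratio: P_B/P_A = (V_B/V_A)³ = (1.16863)³ = 1.59599

1.596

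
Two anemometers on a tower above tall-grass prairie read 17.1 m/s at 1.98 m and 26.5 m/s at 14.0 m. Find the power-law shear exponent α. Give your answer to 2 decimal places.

α ≈ 0.22

Power law: V₂/V₁ = (z₂/z₁)^α ⇒ α = ln(V₂/V₁) / ln(z₂/z₁)
α = ln(26.5/17.1) / ln(14.0/1.98) = ln(1.5497) / ln(7.0707)
  = 0.43807 / 1.95596 = 0.22396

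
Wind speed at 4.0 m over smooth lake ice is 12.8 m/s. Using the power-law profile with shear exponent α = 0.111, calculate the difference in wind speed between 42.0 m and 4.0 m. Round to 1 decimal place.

Power law: V₂ = V₁ · (z₂/z₁)^α = 12.8 × (10.5000)^0.111 = 16.6174 m/s
ΔV = 16.6174 − 12.8 = 3.8174 m/s

3.8 m/s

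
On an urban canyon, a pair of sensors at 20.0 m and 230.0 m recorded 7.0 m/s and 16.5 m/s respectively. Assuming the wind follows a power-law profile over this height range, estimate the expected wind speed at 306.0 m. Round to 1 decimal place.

18.2 m/s

First find α: α = ln(V₂/V₁)/ln(z₂/z₁) = ln(16.5/7.0)/ln(230.0/20.0) = 0.85745/2.44235 = 0.3511
Extrapolate from 230.0 m to 306.0 m: V₃ = 16.5 × (306.0/230.0)^0.3511 = 16.5 × 1.1054 = 18.2396 m/s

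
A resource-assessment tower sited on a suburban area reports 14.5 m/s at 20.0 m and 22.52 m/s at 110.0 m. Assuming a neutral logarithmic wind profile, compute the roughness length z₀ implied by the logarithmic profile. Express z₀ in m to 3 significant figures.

Log law: V(z) ∝ ln(z/z₀). With r = V₁/V₂ = 14.5/22.52 = 0.64387,
r · ln(z₂/z₀) = ln(z₁/z₀) ⇒ ln z₀ = (ln z₁ − r·ln z₂)/(1 − r)
ln z₀ = (2.99573 − 0.64387×4.70048) / 0.35613 = -0.0864
z₀ = exp(-0.0864) = 0.9172 m

z₀ ≈ 0.917 m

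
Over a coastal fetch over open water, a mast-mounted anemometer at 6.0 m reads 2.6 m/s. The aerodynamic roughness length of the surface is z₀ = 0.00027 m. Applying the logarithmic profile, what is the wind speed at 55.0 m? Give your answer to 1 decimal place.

Log law: V(z) ∝ ln(z/z₀), so V₂/V₁ = ln(z₂/z₀) / ln(z₁/z₀).
ln(55.0/0.00027) = 12.2244, ln(6.0/0.00027) = 10.0088
V₂ = 2.6 × 12.2244/10.0088 = 2.6 × 1.2214 = 3.1755 m/s

3.2 m/s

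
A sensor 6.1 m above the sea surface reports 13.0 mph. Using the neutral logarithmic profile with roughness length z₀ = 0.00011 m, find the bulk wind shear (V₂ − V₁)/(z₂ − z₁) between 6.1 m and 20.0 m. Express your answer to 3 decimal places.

0.102 mph/m

Log law: V₂ = V₁ · ln(z₂/z₀)/ln(z₁/z₀) = 13.0 × 12.1108/10.9233 = 14.4132 mph
ΔV/Δz = (14.4132 − 13.0)/(20.0 − 6.1) = 1.4132/13.9000 = 0.10167 mph/m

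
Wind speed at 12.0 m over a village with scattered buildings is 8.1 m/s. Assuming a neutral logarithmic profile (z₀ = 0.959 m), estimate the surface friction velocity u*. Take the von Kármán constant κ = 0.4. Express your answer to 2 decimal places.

u* ≈ 1.28 m/s

Log law: V(z) = (u*/κ) · ln(z/z₀) ⇒ u* = κ · V / ln(z/z₀)
u* = 0.4 × 8.1 / ln(12.0/0.959) = 0.4 × 8.1 / 2.5268
   = 3.2400 / 2.5268 = 1.2823 m/s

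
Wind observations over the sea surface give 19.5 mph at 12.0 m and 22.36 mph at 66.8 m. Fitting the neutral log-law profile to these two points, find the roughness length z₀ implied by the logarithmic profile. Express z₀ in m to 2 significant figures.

z₀ ≈ 0.000099 m

Log law: V(z) ∝ ln(z/z₀). With r = V₁/V₂ = 19.5/22.36 = 0.87209,
r · ln(z₂/z₀) = ln(z₁/z₀) ⇒ ln z₀ = (ln z₁ − r·ln z₂)/(1 − r)
ln z₀ = (2.48491 − 0.87209×4.20170) / 0.12791 = -9.2205
z₀ = exp(-9.2205) = 0.00009899 m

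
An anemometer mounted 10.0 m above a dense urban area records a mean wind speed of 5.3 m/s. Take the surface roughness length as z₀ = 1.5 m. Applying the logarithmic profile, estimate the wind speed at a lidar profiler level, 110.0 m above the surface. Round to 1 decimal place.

Log law: V(z) ∝ ln(z/z₀), so V₂/V₁ = ln(z₂/z₀) / ln(z₁/z₀).
ln(110.0/1.5) = 4.2950, ln(10.0/1.5) = 1.8971
V₂ = 5.3 × 4.2950/1.8971 = 5.3 × 2.2640 = 11.9990 m/s

12.0 m/s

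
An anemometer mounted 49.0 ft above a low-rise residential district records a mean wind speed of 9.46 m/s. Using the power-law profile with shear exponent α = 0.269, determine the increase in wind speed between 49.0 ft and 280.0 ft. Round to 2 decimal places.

5.66 m/s

Power law: V₂ = V₁ · (z₂/z₁)^α = 9.46 × (5.7143)^0.269 = 15.1187 m/s
ΔV = 15.1187 − 9.46 = 5.6587 m/s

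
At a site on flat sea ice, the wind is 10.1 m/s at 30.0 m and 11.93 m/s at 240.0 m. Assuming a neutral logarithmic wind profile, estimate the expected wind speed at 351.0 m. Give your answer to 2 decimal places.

Log law: V ∝ ln(z/z₀). From the pair, with r = V₁/V₂ = 0.84661,
ln z₀ = (ln z₁ − r·ln z₂)/(1 − r) = (3.4012 − 0.84661×5.4806)/0.15339 = -8.0755 → z₀ = 0.0003111 m
V₃ = V₁ · ln(z₃/z₀)/ln(z₁/z₀) = 10.1 × 13.9363/11.4767 = 12.2645 m/s

12.26 m/s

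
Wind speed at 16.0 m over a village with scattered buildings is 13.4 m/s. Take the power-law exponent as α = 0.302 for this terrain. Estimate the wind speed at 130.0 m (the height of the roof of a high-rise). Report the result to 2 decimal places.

25.23 m/s

Power-law profile: V₂ = V₁ · (z₂/z₁)^α
V₂ = 13.4 × (130.0/16.0)^0.302 = 13.4 × (8.1250)^0.302
    = 13.4 × 1.8826 = 25.2273 m/s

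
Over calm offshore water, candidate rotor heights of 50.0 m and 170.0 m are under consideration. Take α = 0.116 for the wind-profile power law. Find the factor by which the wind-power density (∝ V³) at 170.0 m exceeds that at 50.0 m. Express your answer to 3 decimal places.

1.531

Speed ratio: V_B/V_A = (z_B/z_A)^α = (170.0/50.0)^0.116 = (3.4000)^0.116 = 1.15253
Power-density ratio: P_B/P_A = (V_B/V_A)³ = (1.15253)³ = 1.53093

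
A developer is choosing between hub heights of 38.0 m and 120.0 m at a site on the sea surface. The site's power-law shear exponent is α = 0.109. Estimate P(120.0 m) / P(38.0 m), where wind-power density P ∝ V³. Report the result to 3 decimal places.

1.456

Speed ratio: V_B/V_A = (z_B/z_A)^α = (120.0/38.0)^0.109 = (3.1579)^0.109 = 1.13353
Power-density ratio: P_B/P_A = (V_B/V_A)³ = (1.13353)³ = 1.45647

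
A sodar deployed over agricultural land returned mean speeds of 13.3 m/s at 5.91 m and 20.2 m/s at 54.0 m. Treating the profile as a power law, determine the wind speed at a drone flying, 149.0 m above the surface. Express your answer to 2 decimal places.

24.47 m/s

First find α: α = ln(V₂/V₁)/ln(z₂/z₁) = ln(20.2/13.3)/ln(54.0/5.91) = 0.41792/2.21234 = 0.1889
Extrapolate from 54.0 m to 149.0 m: V₃ = 20.2 × (149.0/54.0)^0.1889 = 20.2 × 1.2113 = 24.4691 m/s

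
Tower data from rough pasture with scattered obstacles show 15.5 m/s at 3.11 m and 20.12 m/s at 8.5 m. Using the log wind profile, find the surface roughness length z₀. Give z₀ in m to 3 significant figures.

z₀ ≈ 0.107 m

Log law: V(z) ∝ ln(z/z₀). With r = V₁/V₂ = 15.5/20.12 = 0.77038,
r · ln(z₂/z₀) = ln(z₁/z₀) ⇒ ln z₀ = (ln z₁ − r·ln z₂)/(1 − r)
ln z₀ = (1.13462 − 0.77038×2.14007) / 0.22962 = -2.2386
z₀ = exp(-2.2386) = 0.1066 m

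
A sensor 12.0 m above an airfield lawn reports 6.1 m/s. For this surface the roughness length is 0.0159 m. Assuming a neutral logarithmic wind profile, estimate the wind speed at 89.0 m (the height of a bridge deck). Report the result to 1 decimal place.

Log law: V(z) ∝ ln(z/z₀), so V₂/V₁ = ln(z₂/z₀) / ln(z₁/z₀).
ln(89.0/0.0159) = 8.6301, ln(12.0/0.0159) = 6.6263
V₂ = 6.1 × 8.6301/6.6263 = 6.1 × 1.3024 = 7.9446 m/s

7.9 m/s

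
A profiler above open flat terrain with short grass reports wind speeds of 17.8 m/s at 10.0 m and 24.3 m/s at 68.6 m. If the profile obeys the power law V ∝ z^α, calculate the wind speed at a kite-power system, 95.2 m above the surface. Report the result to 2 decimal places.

First find α: α = ln(V₂/V₁)/ln(z₂/z₁) = ln(24.3/17.8)/ln(68.6/10.0) = 0.31128/1.92571 = 0.1616
Extrapolate from 68.6 m to 95.2 m: V₃ = 24.3 × (95.2/68.6)^0.1616 = 24.3 × 1.0544 = 25.6218 m/s

25.62 m/s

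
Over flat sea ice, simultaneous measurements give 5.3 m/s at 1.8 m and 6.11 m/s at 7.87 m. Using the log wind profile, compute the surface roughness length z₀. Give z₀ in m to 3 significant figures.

z₀ ≈ 0.000116 m

Log law: V(z) ∝ ln(z/z₀). With r = V₁/V₂ = 5.3/6.11 = 0.86743,
r · ln(z₂/z₀) = ln(z₁/z₀) ⇒ ln z₀ = (ln z₁ − r·ln z₂)/(1 − r)
ln z₀ = (0.58779 − 0.86743×2.06306) / 0.13257 = -9.0652
z₀ = exp(-9.0652) = 0.0001156 m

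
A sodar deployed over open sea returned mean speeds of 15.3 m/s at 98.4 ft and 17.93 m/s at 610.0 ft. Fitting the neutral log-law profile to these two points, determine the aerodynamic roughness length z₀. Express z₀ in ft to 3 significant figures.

Log law: V(z) ∝ ln(z/z₀). With r = V₁/V₂ = 15.3/17.93 = 0.85332,
r · ln(z₂/z₀) = ln(z₁/z₀) ⇒ ln z₀ = (ln z₁ − r·ln z₂)/(1 − r)
ln z₀ = (4.58904 − 0.85332×6.41346) / 0.14668 = -6.0245
z₀ = exp(-6.0245) = 0.002419 ft

z₀ ≈ 0.00242 ft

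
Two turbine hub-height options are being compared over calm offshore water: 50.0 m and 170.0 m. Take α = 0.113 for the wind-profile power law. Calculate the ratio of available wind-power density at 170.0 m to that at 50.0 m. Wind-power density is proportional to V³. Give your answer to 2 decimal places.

Speed ratio: V_B/V_A = (z_B/z_A)^α = (170.0/50.0)^0.113 = (3.4000)^0.113 = 1.14830
Power-density ratio: P_B/P_A = (V_B/V_A)³ = (1.14830)³ = 1.51416

1.51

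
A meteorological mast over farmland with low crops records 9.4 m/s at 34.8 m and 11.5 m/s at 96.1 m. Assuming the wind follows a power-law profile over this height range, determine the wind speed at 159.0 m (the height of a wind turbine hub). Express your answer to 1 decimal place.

First find α: α = ln(V₂/V₁)/ln(z₂/z₁) = ln(11.5/9.4)/ln(96.1/34.8) = 0.20164/1.01577 = 0.1985
Extrapolate from 96.1 m to 159.0 m: V₃ = 11.5 × (159.0/96.1)^0.1985 = 11.5 × 1.1051 = 12.7088 m/s

12.7 m/s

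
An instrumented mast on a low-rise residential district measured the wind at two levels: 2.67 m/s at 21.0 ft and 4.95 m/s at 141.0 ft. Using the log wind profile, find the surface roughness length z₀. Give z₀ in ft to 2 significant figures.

Log law: V(z) ∝ ln(z/z₀). With r = V₁/V₂ = 2.67/4.95 = 0.53939,
r · ln(z₂/z₀) = ln(z₁/z₀) ⇒ ln z₀ = (ln z₁ − r·ln z₂)/(1 − r)
ln z₀ = (3.04452 − 0.53939×4.94876) / 0.46061 = 0.8146
z₀ = exp(0.8146) = 2.258 ft

z₀ ≈ 2.3 ft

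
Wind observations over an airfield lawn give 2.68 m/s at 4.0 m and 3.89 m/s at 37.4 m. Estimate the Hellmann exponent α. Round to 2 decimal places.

α ≈ 0.17

Power law: V₂/V₁ = (z₂/z₁)^α ⇒ α = ln(V₂/V₁) / ln(z₂/z₁)
α = ln(3.89/2.68) / ln(37.4/4.0) = ln(1.4515) / ln(9.3500)
  = 0.37259 / 2.23538 = 0.16668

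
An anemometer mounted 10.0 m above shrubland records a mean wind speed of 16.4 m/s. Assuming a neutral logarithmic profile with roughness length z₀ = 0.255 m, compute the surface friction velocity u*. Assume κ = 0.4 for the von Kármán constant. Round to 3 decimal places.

u* ≈ 1.788 m/s

Log law: V(z) = (u*/κ) · ln(z/z₀) ⇒ u* = κ · V / ln(z/z₀)
u* = 0.4 × 16.4 / ln(10.0/0.255) = 0.4 × 16.4 / 3.6691
   = 6.5600 / 3.6691 = 1.7879 m/s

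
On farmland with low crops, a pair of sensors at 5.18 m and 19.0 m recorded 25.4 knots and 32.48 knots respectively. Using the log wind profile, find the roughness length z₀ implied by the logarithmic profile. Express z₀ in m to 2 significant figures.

z₀ ≈ 0.049 m

Log law: V(z) ∝ ln(z/z₀). With r = V₁/V₂ = 25.4/32.48 = 0.78202,
r · ln(z₂/z₀) = ln(z₁/z₀) ⇒ ln z₀ = (ln z₁ − r·ln z₂)/(1 − r)
ln z₀ = (1.64481 − 0.78202×2.94444) / 0.21798 = -3.0177
z₀ = exp(-3.0177) = 0.04891 m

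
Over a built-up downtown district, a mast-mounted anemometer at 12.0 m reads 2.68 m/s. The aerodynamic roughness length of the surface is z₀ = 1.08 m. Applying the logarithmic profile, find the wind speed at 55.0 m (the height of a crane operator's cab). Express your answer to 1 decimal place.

Log law: V(z) ∝ ln(z/z₀), so V₂/V₁ = ln(z₂/z₀) / ln(z₁/z₀).
ln(55.0/1.08) = 3.9304, ln(12.0/1.08) = 2.4079
V₂ = 2.68 × 3.9304/2.4079 = 2.68 × 1.6323 = 4.3744 m/s

4.4 m/s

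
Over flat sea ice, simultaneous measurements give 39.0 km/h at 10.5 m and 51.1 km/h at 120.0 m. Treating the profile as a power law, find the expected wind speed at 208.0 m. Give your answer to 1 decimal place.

First find α: α = ln(V₂/V₁)/ln(z₂/z₁) = ln(51.1/39.0)/ln(120.0/10.5) = 0.27022/2.43612 = 0.1109
Extrapolate from 120.0 m to 208.0 m: V₃ = 51.1 × (208.0/120.0)^0.1109 = 51.1 × 1.0629 = 54.3148 km/h

54.3 km/h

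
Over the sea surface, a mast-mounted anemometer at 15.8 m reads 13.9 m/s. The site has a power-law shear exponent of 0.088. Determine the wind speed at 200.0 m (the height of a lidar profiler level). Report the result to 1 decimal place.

Power-law profile: V₂ = V₁ · (z₂/z₁)^α
V₂ = 13.9 × (200.0/15.8)^0.088 = 13.9 × (12.6582)^0.088
    = 13.9 × 1.2503 = 17.3790 m/s

17.4 m/s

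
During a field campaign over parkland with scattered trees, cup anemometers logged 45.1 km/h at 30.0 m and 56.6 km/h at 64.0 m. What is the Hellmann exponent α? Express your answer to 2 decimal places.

α ≈ 0.30

Power law: V₂/V₁ = (z₂/z₁)^α ⇒ α = ln(V₂/V₁) / ln(z₂/z₁)
α = ln(56.6/45.1) / ln(64.0/30.0) = ln(1.2550) / ln(2.1333)
  = 0.22713 / 0.75769 = 0.29976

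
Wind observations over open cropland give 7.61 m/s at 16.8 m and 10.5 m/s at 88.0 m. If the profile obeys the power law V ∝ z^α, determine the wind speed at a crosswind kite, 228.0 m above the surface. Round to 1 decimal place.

12.6 m/s

First find α: α = ln(V₂/V₁)/ln(z₂/z₁) = ln(10.5/7.61)/ln(88.0/16.8) = 0.32191/1.65596 = 0.1944
Extrapolate from 88.0 m to 228.0 m: V₃ = 10.5 × (228.0/88.0)^0.1944 = 10.5 × 1.2033 = 12.6346 m/s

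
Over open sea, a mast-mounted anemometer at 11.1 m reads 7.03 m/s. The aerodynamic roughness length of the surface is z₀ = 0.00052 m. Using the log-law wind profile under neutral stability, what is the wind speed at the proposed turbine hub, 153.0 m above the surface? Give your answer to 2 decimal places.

8.88 m/s

Log law: V(z) ∝ ln(z/z₀), so V₂/V₁ = ln(z₂/z₀) / ln(z₁/z₀).
ln(153.0/0.00052) = 12.5921, ln(11.1/0.00052) = 9.9686
V₂ = 7.03 × 12.5921/9.9686 = 7.03 × 1.2632 = 8.8801 m/s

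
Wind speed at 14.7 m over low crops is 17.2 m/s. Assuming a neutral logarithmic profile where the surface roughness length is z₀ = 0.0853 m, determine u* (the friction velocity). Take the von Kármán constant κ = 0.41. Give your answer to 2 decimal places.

u* ≈ 1.37 m/s

Log law: V(z) = (u*/κ) · ln(z/z₀) ⇒ u* = κ · V / ln(z/z₀)
u* = 0.41 × 17.2 / ln(14.7/0.0853) = 0.41 × 17.2 / 5.1494
   = 7.0520 / 5.1494 = 1.3695 m/s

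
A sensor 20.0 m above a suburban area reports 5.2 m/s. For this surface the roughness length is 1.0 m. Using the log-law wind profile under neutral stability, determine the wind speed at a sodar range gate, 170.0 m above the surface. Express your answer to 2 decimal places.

Log law: V(z) ∝ ln(z/z₀), so V₂/V₁ = ln(z₂/z₀) / ln(z₁/z₀).
ln(170.0/1.0) = 5.1358, ln(20.0/1.0) = 2.9957
V₂ = 5.2 × 5.1358/2.9957 = 5.2 × 1.7144 = 8.9147 m/s

8.91 m/s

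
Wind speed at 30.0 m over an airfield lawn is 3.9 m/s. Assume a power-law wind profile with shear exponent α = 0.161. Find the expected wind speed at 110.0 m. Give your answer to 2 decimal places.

Power-law profile: V₂ = V₁ · (z₂/z₁)^α
V₂ = 3.9 × (110.0/30.0)^0.161 = 3.9 × (3.6667)^0.161
    = 3.9 × 1.2327 = 4.8074 m/s

4.81 m/s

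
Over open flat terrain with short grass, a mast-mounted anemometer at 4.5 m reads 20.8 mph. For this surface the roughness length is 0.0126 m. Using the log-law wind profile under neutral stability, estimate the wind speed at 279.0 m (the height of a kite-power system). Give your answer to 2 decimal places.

35.40 mph

Log law: V(z) ∝ ln(z/z₀), so V₂/V₁ = ln(z₂/z₀) / ln(z₁/z₀).
ln(279.0/0.0126) = 10.0053, ln(4.5/0.0126) = 5.8781
V₂ = 20.8 × 10.0053/5.8781 = 20.8 × 1.7021 = 35.4040 mph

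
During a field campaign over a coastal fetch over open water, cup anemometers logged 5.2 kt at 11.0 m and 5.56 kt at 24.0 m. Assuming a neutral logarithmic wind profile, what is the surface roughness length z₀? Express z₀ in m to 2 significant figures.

z₀ ≈ 0.00014 m

Log law: V(z) ∝ ln(z/z₀). With r = V₁/V₂ = 5.2/5.56 = 0.93525,
r · ln(z₂/z₀) = ln(z₁/z₀) ⇒ ln z₀ = (ln z₁ − r·ln z₂)/(1 − r)
ln z₀ = (2.39790 − 0.93525×3.17805) / 0.06475 = -8.8711
z₀ = exp(-8.8711) = 0.0001404 m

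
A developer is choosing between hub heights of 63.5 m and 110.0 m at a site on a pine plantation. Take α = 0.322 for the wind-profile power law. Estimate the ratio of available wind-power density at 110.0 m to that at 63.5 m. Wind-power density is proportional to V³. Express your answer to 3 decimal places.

Speed ratio: V_B/V_A = (z_B/z_A)^α = (110.0/63.5)^0.322 = (1.7323)^0.322 = 1.19354
Power-density ratio: P_B/P_A = (V_B/V_A)³ = (1.19354)³ = 1.70022

1.700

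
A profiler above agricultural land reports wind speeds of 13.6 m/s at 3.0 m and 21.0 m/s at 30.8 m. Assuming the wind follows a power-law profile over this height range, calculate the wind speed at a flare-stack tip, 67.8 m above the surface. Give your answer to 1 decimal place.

First find α: α = ln(V₂/V₁)/ln(z₂/z₁) = ln(21.0/13.6)/ln(30.8/3.0) = 0.43445/2.32890 = 0.1865
Extrapolate from 30.8 m to 67.8 m: V₃ = 21.0 × (67.8/30.8)^0.1865 = 21.0 × 1.1586 = 24.3302 m/s

24.3 m/s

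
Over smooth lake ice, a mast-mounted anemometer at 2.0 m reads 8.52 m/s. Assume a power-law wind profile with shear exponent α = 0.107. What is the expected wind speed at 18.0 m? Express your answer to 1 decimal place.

Power-law profile: V₂ = V₁ · (z₂/z₁)^α
V₂ = 8.52 × (18.0/2.0)^0.107 = 8.52 × (9.0000)^0.107
    = 8.52 × 1.2650 = 10.7781 m/s

10.8 m/s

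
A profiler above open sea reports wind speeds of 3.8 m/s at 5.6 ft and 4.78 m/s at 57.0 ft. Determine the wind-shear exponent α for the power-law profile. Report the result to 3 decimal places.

Power law: V₂/V₁ = (z₂/z₁)^α ⇒ α = ln(V₂/V₁) / ln(z₂/z₁)
α = ln(4.78/3.8) / ln(57.0/5.6) = ln(1.2579) / ln(10.1786)
  = 0.22944 / 2.32028 = 0.09888

α ≈ 0.099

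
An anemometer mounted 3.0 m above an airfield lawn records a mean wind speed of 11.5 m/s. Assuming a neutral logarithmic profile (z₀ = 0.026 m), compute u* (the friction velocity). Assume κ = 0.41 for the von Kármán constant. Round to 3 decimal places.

u* ≈ 0.993 m/s

Log law: V(z) = (u*/κ) · ln(z/z₀) ⇒ u* = κ · V / ln(z/z₀)
u* = 0.41 × 11.5 / ln(3.0/0.026) = 0.41 × 11.5 / 4.7483
   = 4.7150 / 4.7483 = 0.9930 m/s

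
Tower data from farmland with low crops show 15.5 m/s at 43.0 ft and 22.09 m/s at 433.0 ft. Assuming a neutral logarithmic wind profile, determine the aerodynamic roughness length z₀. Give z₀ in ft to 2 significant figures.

Log law: V(z) ∝ ln(z/z₀). With r = V₁/V₂ = 15.5/22.09 = 0.70167,
r · ln(z₂/z₀) = ln(z₁/z₀) ⇒ ln z₀ = (ln z₁ − r·ln z₂)/(1 − r)
ln z₀ = (3.76120 − 0.70167×6.07074) / 0.29833 = -1.6709
z₀ = exp(-1.6709) = 0.1881 ft

z₀ ≈ 0.19 ft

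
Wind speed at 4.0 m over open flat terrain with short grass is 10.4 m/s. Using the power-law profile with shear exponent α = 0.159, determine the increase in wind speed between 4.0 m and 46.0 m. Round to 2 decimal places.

4.94 m/s

Power law: V₂ = V₁ · (z₂/z₁)^α = 10.4 × (11.5000)^0.159 = 15.3350 m/s
ΔV = 15.3350 − 10.4 = 4.9350 m/s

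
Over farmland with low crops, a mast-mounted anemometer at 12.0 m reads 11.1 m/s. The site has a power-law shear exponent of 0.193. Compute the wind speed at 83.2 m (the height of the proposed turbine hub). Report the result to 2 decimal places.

16.13 m/s

Power-law profile: V₂ = V₁ · (z₂/z₁)^α
V₂ = 11.1 × (83.2/12.0)^0.193 = 11.1 × (6.9333)^0.193
    = 11.1 × 1.4531 = 16.1296 m/s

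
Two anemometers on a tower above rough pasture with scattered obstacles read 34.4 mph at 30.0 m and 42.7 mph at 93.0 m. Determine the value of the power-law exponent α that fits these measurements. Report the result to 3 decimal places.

Power law: V₂/V₁ = (z₂/z₁)^α ⇒ α = ln(V₂/V₁) / ln(z₂/z₁)
α = ln(42.7/34.4) / ln(93.0/30.0) = ln(1.2413) / ln(3.1000)
  = 0.21614 / 1.13140 = 0.19104

α ≈ 0.191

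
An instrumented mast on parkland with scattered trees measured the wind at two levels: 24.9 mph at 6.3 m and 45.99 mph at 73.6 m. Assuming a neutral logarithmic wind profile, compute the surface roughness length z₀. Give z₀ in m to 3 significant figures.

Log law: V(z) ∝ ln(z/z₀). With r = V₁/V₂ = 24.9/45.99 = 0.54142,
r · ln(z₂/z₀) = ln(z₁/z₀) ⇒ ln z₀ = (ln z₁ − r·ln z₂)/(1 − r)
ln z₀ = (1.84055 − 0.54142×4.29865) / 0.45858 = -1.0616
z₀ = exp(-1.0616) = 0.3459 m

z₀ ≈ 0.346 m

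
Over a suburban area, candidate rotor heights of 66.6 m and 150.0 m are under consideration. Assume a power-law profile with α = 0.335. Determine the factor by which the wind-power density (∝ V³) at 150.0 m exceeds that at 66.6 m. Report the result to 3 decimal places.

2.261

Speed ratio: V_B/V_A = (z_B/z_A)^α = (150.0/66.6)^0.335 = (2.2523)^0.335 = 1.31258
Power-density ratio: P_B/P_A = (V_B/V_A)³ = (1.31258)³ = 2.26141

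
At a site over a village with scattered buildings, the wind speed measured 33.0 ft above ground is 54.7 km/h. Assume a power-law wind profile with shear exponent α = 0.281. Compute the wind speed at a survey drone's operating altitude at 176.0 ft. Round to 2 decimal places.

87.55 km/h

Power-law profile: V₂ = V₁ · (z₂/z₁)^α
V₂ = 54.7 × (176.0/33.0)^0.281 = 54.7 × (5.3333)^0.281
    = 54.7 × 1.6006 = 87.5536 km/h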